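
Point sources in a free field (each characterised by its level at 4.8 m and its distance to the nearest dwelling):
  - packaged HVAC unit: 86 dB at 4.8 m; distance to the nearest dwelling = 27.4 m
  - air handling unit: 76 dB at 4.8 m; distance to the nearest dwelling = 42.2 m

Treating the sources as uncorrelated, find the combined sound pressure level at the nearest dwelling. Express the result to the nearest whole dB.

71 dB

Apply inverse-square spreading to bring every level to the receiver, then sum 10^(L/10).
packaged HVAC unit: 86 − 20·log₁₀(27.4/4.8) = 86 − 15.13 = 70.87 dB.
air handling unit: 76 − 20·log₁₀(42.2/4.8) = 76 − 18.88 = 57.12 dB.
Σ 10^(L/10) = 1.273e+07 → L_total = 10·log₁₀(1.273e+07) = 71.05 dB.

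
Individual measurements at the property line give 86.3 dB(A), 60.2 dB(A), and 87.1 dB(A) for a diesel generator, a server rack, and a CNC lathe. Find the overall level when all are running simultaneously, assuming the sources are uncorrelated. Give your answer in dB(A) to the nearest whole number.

For uncorrelated sources the intensities add, so convert each level to linear form, sum, and take 10·log₁₀ of the total.
Σ 10^(L/10) = 10^(86.3/10) + 10^(60.2/10) + 10^(87.1/10) = 9.405e+08.
L_total = 10·log₁₀(9.405e+08) = 89.73 dB(A).

90 dB(A)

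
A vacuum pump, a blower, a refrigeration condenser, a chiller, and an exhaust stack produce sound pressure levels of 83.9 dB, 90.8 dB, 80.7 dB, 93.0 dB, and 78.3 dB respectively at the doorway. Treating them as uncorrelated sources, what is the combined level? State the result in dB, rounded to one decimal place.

95.6 dB

Incoherent sources combine by intensity addition: L_total = 10·log₁₀(Σ 10^(L_i/10)).
Σ 10^(L/10) = 10^(83.9/10) + 10^(90.8/10) + 10^(80.7/10) + 10^(93.0/10) + 10^(78.3/10) = 3.628e+09.
L_total = 10·log₁₀(3.628e+09) = 95.60 dB.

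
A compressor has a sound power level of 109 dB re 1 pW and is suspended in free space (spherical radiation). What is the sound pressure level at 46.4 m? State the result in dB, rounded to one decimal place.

64.7 dB

The power spreads over a sphere of area 4π·r², so L_p = L_w − 10·log₁₀(4π·r²).
4π·r² = 2.705e+04 m², 10·log₁₀ of that is 44.322 dB.
L_p = 109 − 44.322 = 64.68 dB.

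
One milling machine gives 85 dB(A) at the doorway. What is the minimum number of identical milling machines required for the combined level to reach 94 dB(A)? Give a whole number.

N identical sources give L₁ + 10·log₁₀ N, so require 10·log₁₀ N ≥ 94 − 85 = 9.0 dB.
N ≥ 10^(9.0/10) = 7.943, so N = 8.

8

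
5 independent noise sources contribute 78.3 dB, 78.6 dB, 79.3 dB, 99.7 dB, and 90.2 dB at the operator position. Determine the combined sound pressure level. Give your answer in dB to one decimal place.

For uncorrelated sources the intensities add, so convert each level to linear form, sum, and take 10·log₁₀ of the total.
Σ 10^(L/10) = 10^(78.3/10) + 10^(78.6/10) + 10^(79.3/10) + 10^(99.7/10) + 10^(90.2/10) = 1.060e+10.
L_total = 10·log₁₀(1.060e+10) = 100.26 dB.

100.3 dB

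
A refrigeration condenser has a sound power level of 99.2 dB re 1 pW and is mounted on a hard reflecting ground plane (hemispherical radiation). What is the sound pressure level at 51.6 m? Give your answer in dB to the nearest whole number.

57 dB

L_p = L_w − 10·log₁₀(2π·r²) with r = 51.6 m.
2π·r² = 1.673e+04 m², 10·log₁₀ of that is 42.235 dB.
L_p = 99.2 − 42.235 = 56.97 dB.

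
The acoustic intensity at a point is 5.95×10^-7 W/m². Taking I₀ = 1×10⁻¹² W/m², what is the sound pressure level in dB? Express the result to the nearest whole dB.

I/I₀ = 5.95×10^-7/10⁻¹² = 5.95×10^5, and L = 10·log₁₀(I/I₀).
L = 10·(0.7745 + 5) = 57.75 dB.

58 dB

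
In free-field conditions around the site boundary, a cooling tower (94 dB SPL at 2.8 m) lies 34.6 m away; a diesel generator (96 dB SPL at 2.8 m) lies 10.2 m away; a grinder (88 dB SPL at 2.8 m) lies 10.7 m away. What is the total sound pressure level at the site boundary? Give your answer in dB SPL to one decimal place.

Propagate each source to the receiver with L = L_ref − 20·log₁₀(r/r_ref), then add intensities.
cooling tower: 94 − 20·log₁₀(34.6/2.8) = 94 − 21.84 = 72.16 dB SPL.
diesel generator: 96 − 20·log₁₀(10.2/2.8) = 96 − 11.23 = 84.77 dB SPL.
grinder: 88 − 20·log₁₀(10.7/2.8) = 88 − 11.64 = 76.36 dB SPL.
Σ 10^(L/10) = 3.597e+08 → L_total = 10·log₁₀(3.597e+08) = 85.56 dB SPL.

85.6 dB SPL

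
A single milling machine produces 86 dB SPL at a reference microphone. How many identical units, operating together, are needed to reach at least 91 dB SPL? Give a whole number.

Need L₁ + 10·log₁₀ N ≥ 91, i.e. log₁₀ N ≥ 0.50.
N ≥ 10^(5.0/10) = 3.162, so N = 4.

4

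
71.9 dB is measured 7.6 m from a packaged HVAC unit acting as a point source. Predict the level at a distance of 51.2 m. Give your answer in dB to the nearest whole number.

Point-source attenuation: ΔL = 20·log₁₀(r₂/r₁) = 20·log₁₀(51.2/7.6) = 16.569 dB.
L₂ = 71.9 − 20·log₁₀(51.2/7.6) = 71.9 − 16.569 = 55.33 dB.

55 dB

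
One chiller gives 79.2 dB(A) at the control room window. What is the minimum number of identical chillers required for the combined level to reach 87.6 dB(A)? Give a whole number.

N identical sources give L₁ + 10·log₁₀ N, so require 10·log₁₀ N ≥ 87.6 − 79.2 = 8.4 dB.
N ≥ 10^(8.4/10) = 6.918, so N = 7.

7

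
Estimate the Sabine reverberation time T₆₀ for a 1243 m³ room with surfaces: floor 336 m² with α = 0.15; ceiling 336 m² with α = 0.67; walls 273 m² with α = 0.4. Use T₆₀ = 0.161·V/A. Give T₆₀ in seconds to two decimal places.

0.52 s

Summing Sᵢαᵢ: 336·0.15 + 336·0.67 + 273·0.4 = 384.72 m².
T₆₀ = 0.161·V/A = 0.161·1243/384.72 = 0.520 s.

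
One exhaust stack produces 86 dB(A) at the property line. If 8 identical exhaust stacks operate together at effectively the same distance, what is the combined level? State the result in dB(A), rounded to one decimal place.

95.0 dB(A)

L_total = L₁ + 10·log₁₀ N for N identical incoherent sources.
L_total = 86 + 10·log₁₀(8) = 86 + 9.031 = 95.03 dB(A).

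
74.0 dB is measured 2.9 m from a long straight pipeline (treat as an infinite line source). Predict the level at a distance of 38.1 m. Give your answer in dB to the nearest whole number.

For a line source, L₂ = L₁ − 10·log₁₀(r₂/r₁).
L₂ = 74.0 − 10·log₁₀(38.1/2.9) = 74.0 − 11.185 = 62.81 dB.

63 dB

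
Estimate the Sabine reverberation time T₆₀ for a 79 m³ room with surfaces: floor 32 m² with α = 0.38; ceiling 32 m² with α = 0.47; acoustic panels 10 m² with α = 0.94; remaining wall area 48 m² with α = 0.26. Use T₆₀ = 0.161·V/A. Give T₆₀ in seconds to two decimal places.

0.26 s

A = Σ Sᵢαᵢ = 32·0.38 + 32·0.47 + 10·0.94 + 48·0.26 = 49.08 m².
T₆₀ = 0.161·V/A = 0.161·79/49.08 = 0.259 s.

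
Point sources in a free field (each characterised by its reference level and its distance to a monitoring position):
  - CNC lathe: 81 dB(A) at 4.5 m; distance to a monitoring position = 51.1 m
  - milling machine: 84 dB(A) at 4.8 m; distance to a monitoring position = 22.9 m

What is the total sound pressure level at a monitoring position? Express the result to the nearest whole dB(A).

71 dB(A)

Propagate each source to the receiver with L = L_ref − 20·log₁₀(r/r_ref), then add intensities.
CNC lathe: 81 − 20·log₁₀(51.1/4.5) = 81 − 21.10 = 59.90 dB(A).
milling machine: 84 − 20·log₁₀(22.9/4.8) = 84 − 13.57 = 70.43 dB(A).
Σ 10^(L/10) = 1.201e+07 → L_total = 10·log₁₀(1.201e+07) = 70.80 dB(A).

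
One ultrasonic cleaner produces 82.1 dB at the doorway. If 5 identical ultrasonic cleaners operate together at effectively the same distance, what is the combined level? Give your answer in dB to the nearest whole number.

89 dB

L_total = L₁ + 10·log₁₀ N for N identical incoherent sources.
L_total = 82.1 + 10·log₁₀(5) = 82.1 + 6.990 = 89.09 dB.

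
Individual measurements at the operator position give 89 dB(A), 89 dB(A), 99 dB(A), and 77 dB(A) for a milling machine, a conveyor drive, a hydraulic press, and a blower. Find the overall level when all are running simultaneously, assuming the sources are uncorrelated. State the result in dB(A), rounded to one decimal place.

Incoherent sources combine by intensity addition: L_total = 10·log₁₀(Σ 10^(L_i/10)).
Σ 10^(L/10) = 10^(89/10) + 10^(89/10) + 10^(99/10) + 10^(77/10) = 9.582e+09.
L_total = 10·log₁₀(9.582e+09) = 99.81 dB(A).

99.8 dB(A)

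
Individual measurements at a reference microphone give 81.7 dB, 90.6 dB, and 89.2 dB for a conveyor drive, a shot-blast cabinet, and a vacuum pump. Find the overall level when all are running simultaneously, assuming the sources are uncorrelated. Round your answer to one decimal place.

93.3 dB

Incoherent sources combine by intensity addition: L_total = 10·log₁₀(Σ 10^(L_i/10)).
Σ 10^(L/10) = 10^(81.7/10) + 10^(90.6/10) + 10^(89.2/10) = 2.128e+09.
L_total = 10·log₁₀(2.128e+09) = 93.28 dB.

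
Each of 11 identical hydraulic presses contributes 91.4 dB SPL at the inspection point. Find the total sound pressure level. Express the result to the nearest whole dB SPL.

102 dB SPL

With 11 equal, uncorrelated contributions the intensity is 11× that of one unit, giving a rise of 10·log₁₀ 11.
L_total = 91.4 + 10·log₁₀(11) = 91.4 + 10.414 = 101.81 dB SPL.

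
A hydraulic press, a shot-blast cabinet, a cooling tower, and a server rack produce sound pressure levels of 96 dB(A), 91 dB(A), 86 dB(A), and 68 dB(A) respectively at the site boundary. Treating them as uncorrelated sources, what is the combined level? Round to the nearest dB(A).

98 dB(A)

For uncorrelated sources the intensities add, so convert each level to linear form, sum, and take 10·log₁₀ of the total.
Σ 10^(L/10) = 10^(96/10) + 10^(91/10) + 10^(86/10) + 10^(68/10) = 5.644e+09.
L_total = 10·log₁₀(5.644e+09) = 97.52 dB(A).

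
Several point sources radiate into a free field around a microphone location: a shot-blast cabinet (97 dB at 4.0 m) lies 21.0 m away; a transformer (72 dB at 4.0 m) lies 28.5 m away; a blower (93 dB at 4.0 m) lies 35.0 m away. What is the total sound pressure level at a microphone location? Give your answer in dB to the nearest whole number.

Apply inverse-square spreading to bring every level to the receiver, then sum 10^(L/10).
shot-blast cabinet: 97 − 20·log₁₀(21.0/4.0) = 97 − 14.40 = 82.60 dB.
transformer: 72 − 20·log₁₀(28.5/4.0) = 72 − 17.06 = 54.94 dB.
blower: 93 − 20·log₁₀(35.0/4.0) = 93 − 18.84 = 74.16 dB.
Σ 10^(L/10) = 2.082e+08 → L_total = 10·log₁₀(2.082e+08) = 83.19 dB.

83 dB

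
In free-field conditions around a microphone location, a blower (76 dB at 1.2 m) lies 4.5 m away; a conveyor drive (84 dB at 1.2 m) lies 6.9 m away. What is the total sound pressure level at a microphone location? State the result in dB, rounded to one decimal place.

Apply inverse-square spreading to bring every level to the receiver, then sum 10^(L/10).
blower: 76 − 20·log₁₀(4.5/1.2) = 76 − 11.48 = 64.52 dB.
conveyor drive: 84 − 20·log₁₀(6.9/1.2) = 84 − 15.19 = 68.81 dB.
Σ 10^(L/10) = 1.043e+07 → L_total = 10·log₁₀(1.043e+07) = 70.18 dB.

70.2 dB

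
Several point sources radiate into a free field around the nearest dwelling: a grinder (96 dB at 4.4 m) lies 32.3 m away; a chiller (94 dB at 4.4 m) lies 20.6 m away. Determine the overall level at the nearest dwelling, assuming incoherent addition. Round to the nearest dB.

83 dB

Propagate each source to the receiver with L = L_ref − 20·log₁₀(r/r_ref), then add intensities.
grinder: 96 − 20·log₁₀(32.3/4.4) = 96 − 17.31 = 78.69 dB.
chiller: 94 − 20·log₁₀(20.6/4.4) = 94 − 13.41 = 80.59 dB.
Σ 10^(L/10) = 1.885e+08 → L_total = 10·log₁₀(1.885e+08) = 82.75 dB.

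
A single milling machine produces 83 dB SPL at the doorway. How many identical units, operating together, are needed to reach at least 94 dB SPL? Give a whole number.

N identical sources give L₁ + 10·log₁₀ N, so require 10·log₁₀ N ≥ 94 − 83 = 11.0 dB.
N ≥ 10^(11.0/10) = 12.589, so N = 13.

13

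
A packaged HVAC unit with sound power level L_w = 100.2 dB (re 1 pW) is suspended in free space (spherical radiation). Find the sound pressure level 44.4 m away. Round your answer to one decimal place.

56.3 dB

The power spreads over a sphere of area 4π·r², so L_p = L_w − 10·log₁₀(4π·r²).
4π·r² = 2.477e+04 m², 10·log₁₀ of that is 43.940 dB.
L_p = 100.2 − 43.940 = 56.26 dB.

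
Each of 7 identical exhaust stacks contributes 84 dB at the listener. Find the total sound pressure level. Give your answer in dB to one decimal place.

92.5 dB

N identical incoherent sources raise the level by 10·log₁₀ N.
L_total = 84 + 10·log₁₀(7) = 84 + 8.451 = 92.45 dB.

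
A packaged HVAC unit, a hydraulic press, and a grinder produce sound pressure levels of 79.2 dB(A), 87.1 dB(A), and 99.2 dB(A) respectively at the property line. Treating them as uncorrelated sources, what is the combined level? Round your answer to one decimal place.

99.5 dB(A)

For uncorrelated sources the intensities add, so convert each level to linear form, sum, and take 10·log₁₀ of the total.
Σ 10^(L/10) = 10^(79.2/10) + 10^(87.1/10) + 10^(99.2/10) = 8.914e+09.
L_total = 10·log₁₀(8.914e+09) = 99.50 dB(A).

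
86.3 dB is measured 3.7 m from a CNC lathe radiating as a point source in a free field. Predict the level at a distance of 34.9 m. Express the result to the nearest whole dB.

Spherical spreading from a point source gives a 20·log₁₀(r₂/r₁) drop.
L₂ = 86.3 − 20·log₁₀(34.9/3.7) = 86.3 − 19.492 = 66.81 dB.

67 dB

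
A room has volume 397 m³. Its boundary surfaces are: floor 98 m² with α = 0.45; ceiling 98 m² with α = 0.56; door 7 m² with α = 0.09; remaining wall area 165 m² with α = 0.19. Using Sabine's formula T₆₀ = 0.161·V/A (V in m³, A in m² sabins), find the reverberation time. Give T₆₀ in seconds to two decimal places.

0.49 s

Total absorption A = 98·0.45 + 98·0.56 + 7·0.09 + 165·0.19 = 130.96 m² sabins.
T₆₀ = 0.161·V/A = 0.161·397/130.96 = 0.488 s.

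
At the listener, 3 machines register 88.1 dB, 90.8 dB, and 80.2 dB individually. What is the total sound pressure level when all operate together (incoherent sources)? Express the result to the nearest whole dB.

For uncorrelated sources the intensities add, so convert each level to linear form, sum, and take 10·log₁₀ of the total.
Σ 10^(L/10) = 10^(88.1/10) + 10^(90.8/10) + 10^(80.2/10) = 1.953e+09.
L_total = 10·log₁₀(1.953e+09) = 92.91 dB.

93 dB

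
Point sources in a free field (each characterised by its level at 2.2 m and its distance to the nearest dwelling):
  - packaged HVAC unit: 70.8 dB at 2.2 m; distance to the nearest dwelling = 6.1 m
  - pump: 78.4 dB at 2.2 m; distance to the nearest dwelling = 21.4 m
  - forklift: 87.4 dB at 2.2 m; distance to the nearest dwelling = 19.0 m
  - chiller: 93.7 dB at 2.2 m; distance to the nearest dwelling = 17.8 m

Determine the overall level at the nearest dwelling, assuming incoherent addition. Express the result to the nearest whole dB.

Propagate each source to the receiver with L = L_ref − 20·log₁₀(r/r_ref), then add intensities.
packaged HVAC unit: 70.8 − 20·log₁₀(6.1/2.2) = 70.8 − 8.86 = 61.94 dB.
pump: 78.4 − 20·log₁₀(21.4/2.2) = 78.4 − 19.76 = 58.64 dB.
forklift: 87.4 − 20·log₁₀(19.0/2.2) = 87.4 − 18.73 = 68.67 dB.
chiller: 93.7 − 20·log₁₀(17.8/2.2) = 93.7 − 18.16 = 75.54 dB.
Σ 10^(L/10) = 4.547e+07 → L_total = 10·log₁₀(4.547e+07) = 76.58 dB.

77 dB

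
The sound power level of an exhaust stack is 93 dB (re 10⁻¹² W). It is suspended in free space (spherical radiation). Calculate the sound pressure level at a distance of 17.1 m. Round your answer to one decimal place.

The power spreads over a sphere of area 4π·r², so L_p = L_w − 10·log₁₀(4π·r²).
4π·r² = 3675 m², 10·log₁₀ of that is 35.652 dB.
L_p = 93 − 35.652 = 57.35 dB.

57.3 dB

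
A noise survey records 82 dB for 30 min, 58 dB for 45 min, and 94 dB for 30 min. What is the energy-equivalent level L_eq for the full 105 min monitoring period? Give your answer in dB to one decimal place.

The energy average is taken in the linear domain: L_eq = 10·log₁₀[(Σ tᵢ·10^(Lᵢ/10))/T], T = 105 min.
Σ tᵢ·10^(Lᵢ/10) = 30·10^(82/10) + 45·10^(58/10) + 30·10^(94/10) = 8.014e+10.
L_eq = 10·log₁₀(8.014e+10/105) = 88.83 dB.

88.8 dB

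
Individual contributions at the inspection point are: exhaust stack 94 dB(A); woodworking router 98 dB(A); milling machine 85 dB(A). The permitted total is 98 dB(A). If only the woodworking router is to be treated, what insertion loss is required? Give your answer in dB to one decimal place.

2.6 dB

Everything except the woodworking router sums to 10^(94/10) + 10^(85/10) = 2.828e+09 in linear terms, 94.51 dB(A).
The limit corresponds to 10^(98/10) = 6.310e+09; subtracting the fixed part leaves 3.481e+09 for the woodworking router, i.e. 95.42 dB(A).
So the woodworking router must be reduced from 98 to 95.42 dB(A): IL = 2.58 dB.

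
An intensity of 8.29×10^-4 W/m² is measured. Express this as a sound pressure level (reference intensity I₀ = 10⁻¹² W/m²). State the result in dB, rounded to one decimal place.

89.2 dB

Dividing by I₀ shifts the exponent by 12: I/I₀ = 8.29×10^8.
L = 10·(0.9186 + 8) = 89.19 dB.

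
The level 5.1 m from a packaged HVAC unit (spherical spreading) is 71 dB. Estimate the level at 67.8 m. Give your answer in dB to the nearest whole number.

For a point source, L₂ = L₁ − 20·log₁₀(r₂/r₁).
L₂ = 71 − 20·log₁₀(67.8/5.1) = 71 − 22.473 = 48.53 dB.

49 dB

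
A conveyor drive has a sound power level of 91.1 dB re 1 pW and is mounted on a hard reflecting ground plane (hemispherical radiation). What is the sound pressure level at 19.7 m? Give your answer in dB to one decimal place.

57.2 dB

Free-field hemispherical radiation: L_p = L_w − 10·log₁₀(2π·r²), r = 19.7 m.
2π·r² = 2438 m², 10·log₁₀ of that is 33.871 dB.
L_p = 91.1 − 33.871 = 57.23 dB.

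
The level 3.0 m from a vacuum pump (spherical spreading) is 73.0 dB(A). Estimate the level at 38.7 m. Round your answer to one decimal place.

Point-source attenuation: ΔL = 20·log₁₀(r₂/r₁) = 20·log₁₀(38.7/3.0) = 22.212 dB.
L₂ = 73.0 − 20·log₁₀(38.7/3.0) = 73.0 − 22.212 = 50.79 dB(A).

50.8 dB(A)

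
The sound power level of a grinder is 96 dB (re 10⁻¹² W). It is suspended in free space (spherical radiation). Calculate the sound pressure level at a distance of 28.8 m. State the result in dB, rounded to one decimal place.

55.8 dB

The power spreads over a sphere of area 4π·r², so L_p = L_w − 10·log₁₀(4π·r²).
4π·r² = 1.042e+04 m², 10·log₁₀ of that is 40.180 dB.
L_p = 96 − 40.180 = 55.82 dB.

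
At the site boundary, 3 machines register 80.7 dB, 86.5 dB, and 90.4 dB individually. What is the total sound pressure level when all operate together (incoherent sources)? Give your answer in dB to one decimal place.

Incoherent sources combine by intensity addition: L_total = 10·log₁₀(Σ 10^(L_i/10)).
Σ 10^(L/10) = 10^(80.7/10) + 10^(86.5/10) + 10^(90.4/10) = 1.661e+09.
L_total = 10·log₁₀(1.661e+09) = 92.20 dB.

92.2 dB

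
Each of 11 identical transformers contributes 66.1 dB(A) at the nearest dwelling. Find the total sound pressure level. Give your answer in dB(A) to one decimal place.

76.5 dB(A)

N identical incoherent sources raise the level by 10·log₁₀ N.
L_total = 66.1 + 10·log₁₀(11) = 66.1 + 10.414 = 76.51 dB(A).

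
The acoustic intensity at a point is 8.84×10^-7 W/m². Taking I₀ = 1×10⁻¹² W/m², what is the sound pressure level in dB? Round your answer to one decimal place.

59.5 dB

L = 10·log₁₀(I/I₀) = 10·log₁₀(8.84×10^-7/10⁻¹²) = 10·log₁₀(8.84×10^5).
L = 10·(0.9465 + 5) = 59.46 dB.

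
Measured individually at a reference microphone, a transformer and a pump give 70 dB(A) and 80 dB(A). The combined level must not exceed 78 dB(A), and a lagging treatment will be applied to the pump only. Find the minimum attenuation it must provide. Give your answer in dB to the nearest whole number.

3 dB

The untreated sources together contribute 10^(70/10) = 1.000e+07, i.e. 70.00 dB(A).
The limit corresponds to 10^(78/10) = 6.310e+07; subtracting the fixed part leaves 5.310e+07 for the pump, i.e. 77.25 dB(A).
Required insertion loss = 80 − 77.25 = 2.75 dB.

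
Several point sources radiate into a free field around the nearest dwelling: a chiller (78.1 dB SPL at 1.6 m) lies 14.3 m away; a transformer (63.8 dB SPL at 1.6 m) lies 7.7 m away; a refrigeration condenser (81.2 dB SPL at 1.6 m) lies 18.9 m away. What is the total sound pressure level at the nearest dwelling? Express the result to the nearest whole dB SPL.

Propagate each source to the receiver with L = L_ref − 20·log₁₀(r/r_ref), then add intensities.
chiller: 78.1 − 20·log₁₀(14.3/1.6) = 78.1 − 19.02 = 59.08 dB SPL.
transformer: 63.8 − 20·log₁₀(7.7/1.6) = 63.8 − 13.65 = 50.15 dB SPL.
refrigeration condenser: 81.2 − 20·log₁₀(18.9/1.6) = 81.2 − 21.45 = 59.75 dB SPL.
Σ 10^(L/10) = 1.857e+06 → L_total = 10·log₁₀(1.857e+06) = 62.69 dB SPL.

63 dB SPL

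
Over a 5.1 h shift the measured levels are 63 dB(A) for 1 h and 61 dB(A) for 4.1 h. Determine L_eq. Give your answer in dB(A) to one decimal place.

61.5 dB(A)

Weight each interval's intensity by its duration and average over T = 5.1 h:
Σ tᵢ·10^(Lᵢ/10) = 1·10^(63/10) + 4.1·10^(61/10) = 7.157e+06.
L_eq = 10·log₁₀(7.157e+06/5.1) = 61.47 dB(A).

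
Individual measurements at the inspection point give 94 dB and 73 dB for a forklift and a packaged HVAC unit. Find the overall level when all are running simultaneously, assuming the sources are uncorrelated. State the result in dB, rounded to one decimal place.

Incoherent sources combine by intensity addition: L_total = 10·log₁₀(Σ 10^(L_i/10)).
Σ 10^(L/10) = 10^(94/10) + 10^(73/10) = 2.532e+09.
L_total = 10·log₁₀(2.532e+09) = 94.03 dB.

94.0 dB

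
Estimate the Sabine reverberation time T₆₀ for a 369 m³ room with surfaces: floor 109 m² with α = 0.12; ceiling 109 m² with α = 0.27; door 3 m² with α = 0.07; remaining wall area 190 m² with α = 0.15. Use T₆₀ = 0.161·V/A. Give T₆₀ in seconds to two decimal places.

0.83 s

Summing Sᵢαᵢ: 109·0.12 + 109·0.27 + 3·0.07 + 190·0.15 = 71.22 m².
T₆₀ = 0.161 × 369 / 71.22 = 0.834 s.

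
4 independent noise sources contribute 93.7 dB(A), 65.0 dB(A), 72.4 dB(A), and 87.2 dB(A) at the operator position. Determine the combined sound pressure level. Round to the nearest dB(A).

95 dB(A)

For uncorrelated sources the intensities add, so convert each level to linear form, sum, and take 10·log₁₀ of the total.
Σ 10^(L/10) = 10^(93.7/10) + 10^(65.0/10) + 10^(72.4/10) + 10^(87.2/10) = 2.890e+09.
L_total = 10·log₁₀(2.890e+09) = 94.61 dB(A).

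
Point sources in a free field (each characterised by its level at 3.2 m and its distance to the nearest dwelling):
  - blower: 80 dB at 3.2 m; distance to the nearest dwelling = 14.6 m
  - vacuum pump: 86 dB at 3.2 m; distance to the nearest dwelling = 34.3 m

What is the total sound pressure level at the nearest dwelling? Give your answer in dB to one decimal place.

69.2 dB

First find each source's level at the receiver (point-source: −20·log₁₀(r/r_ref)), then combine on an intensity basis.
blower: 80 − 20·log₁₀(14.6/3.2) = 80 − 13.18 = 66.82 dB.
vacuum pump: 86 − 20·log₁₀(34.3/3.2) = 86 − 20.60 = 65.40 dB.
Σ 10^(L/10) = 8.269e+06 → L_total = 10·log₁₀(8.269e+06) = 69.17 dB.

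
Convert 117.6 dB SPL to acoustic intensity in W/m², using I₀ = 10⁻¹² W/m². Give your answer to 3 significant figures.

0.575 W/m²

I = I₀·10^(L/10) = 10⁻¹² × 10^(117.6/10) = 10^(-0.240).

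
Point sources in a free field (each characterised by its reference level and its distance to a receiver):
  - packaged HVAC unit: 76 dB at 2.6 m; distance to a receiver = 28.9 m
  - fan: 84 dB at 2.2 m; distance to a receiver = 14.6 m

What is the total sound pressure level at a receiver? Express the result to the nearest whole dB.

First find each source's level at the receiver (point-source: −20·log₁₀(r/r_ref)), then combine on an intensity basis.
packaged HVAC unit: 76 − 20·log₁₀(28.9/2.6) = 76 − 20.92 = 55.08 dB.
fan: 84 − 20·log₁₀(14.6/2.2) = 84 − 16.44 = 67.56 dB.
Σ 10^(L/10) = 6.026e+06 → L_total = 10·log₁₀(6.026e+06) = 67.80 dB.

68 dB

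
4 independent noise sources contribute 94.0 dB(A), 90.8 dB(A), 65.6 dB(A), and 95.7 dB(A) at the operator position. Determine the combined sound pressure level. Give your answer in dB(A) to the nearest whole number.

99 dB(A)

Incoherent sources combine by intensity addition: L_total = 10·log₁₀(Σ 10^(L_i/10)).
Σ 10^(L/10) = 10^(94.0/10) + 10^(90.8/10) + 10^(65.6/10) + 10^(95.7/10) = 7.433e+09.
L_total = 10·log₁₀(7.433e+09) = 98.71 dB(A).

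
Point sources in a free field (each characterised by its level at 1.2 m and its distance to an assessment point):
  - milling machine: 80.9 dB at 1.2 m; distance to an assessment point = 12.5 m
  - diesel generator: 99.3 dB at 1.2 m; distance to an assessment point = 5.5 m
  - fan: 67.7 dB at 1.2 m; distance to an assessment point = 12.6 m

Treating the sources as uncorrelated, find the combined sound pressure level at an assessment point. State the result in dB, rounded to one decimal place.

First find each source's level at the receiver (point-source: −20·log₁₀(r/r_ref)), then combine on an intensity basis.
milling machine: 80.9 − 20·log₁₀(12.5/1.2) = 80.9 − 20.35 = 60.55 dB.
diesel generator: 99.3 − 20·log₁₀(5.5/1.2) = 99.3 − 13.22 = 86.08 dB.
fan: 67.7 − 20·log₁₀(12.6/1.2) = 67.7 − 20.42 = 47.28 dB.
Σ 10^(L/10) = 4.064e+08 → L_total = 10·log₁₀(4.064e+08) = 86.09 dB.

86.1 dB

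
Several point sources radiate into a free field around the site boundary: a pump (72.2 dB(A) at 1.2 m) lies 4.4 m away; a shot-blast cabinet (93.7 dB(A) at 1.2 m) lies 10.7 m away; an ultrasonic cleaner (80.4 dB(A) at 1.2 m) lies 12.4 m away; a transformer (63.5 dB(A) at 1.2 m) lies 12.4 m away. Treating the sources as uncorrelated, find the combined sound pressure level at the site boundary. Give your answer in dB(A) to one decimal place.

75.0 dB(A)

Apply inverse-square spreading to bring every level to the receiver, then sum 10^(L/10).
pump: 72.2 − 20·log₁₀(4.4/1.2) = 72.2 − 11.29 = 60.91 dB(A).
shot-blast cabinet: 93.7 − 20·log₁₀(10.7/1.2) = 93.7 − 19.00 = 74.70 dB(A).
ultrasonic cleaner: 80.4 − 20·log₁₀(12.4/1.2) = 80.4 − 20.28 = 60.12 dB(A).
transformer: 63.5 − 20·log₁₀(12.4/1.2) = 63.5 − 20.28 = 43.22 dB(A).
Σ 10^(L/10) = 3.177e+07 → L_total = 10·log₁₀(3.177e+07) = 75.02 dB(A).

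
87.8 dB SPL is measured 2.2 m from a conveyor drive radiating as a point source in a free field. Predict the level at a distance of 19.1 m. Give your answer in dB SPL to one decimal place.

Spherical spreading from a point source gives a 20·log₁₀(r₂/r₁) drop.
L₂ = 87.8 − 20·log₁₀(19.1/2.2) = 87.8 − 18.772 = 69.03 dB SPL.

69.0 dB SPL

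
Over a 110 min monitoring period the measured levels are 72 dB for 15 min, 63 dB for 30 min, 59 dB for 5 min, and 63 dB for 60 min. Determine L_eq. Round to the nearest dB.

The energy average is taken in the linear domain: L_eq = 10·log₁₀[(Σ tᵢ·10^(Lᵢ/10))/T], T = 110 min.
Σ tᵢ·10^(Lᵢ/10) = 15·10^(72/10) + 30·10^(63/10) + 5·10^(59/10) + 60·10^(63/10) = 4.213e+08.
L_eq = 10·log₁₀(4.213e+08/110) = 65.83 dB.

66 dB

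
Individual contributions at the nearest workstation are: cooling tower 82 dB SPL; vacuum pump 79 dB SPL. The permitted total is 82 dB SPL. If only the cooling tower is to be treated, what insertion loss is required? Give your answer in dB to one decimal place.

3.0 dB

The untreated sources together contribute 10^(79/10) = 7.943e+07, i.e. 79.00 dB SPL.
To meet 82 dB SPL overall, the treated cooling tower may contribute at most 10^(82/10) − 7.943e+07 = 7.906e+07, i.e. 78.98 dB SPL.
Required insertion loss = 82 − 78.98 = 3.02 dB.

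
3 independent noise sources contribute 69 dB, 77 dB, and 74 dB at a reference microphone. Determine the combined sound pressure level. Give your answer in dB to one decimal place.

For uncorrelated sources the intensities add, so convert each level to linear form, sum, and take 10·log₁₀ of the total.
Σ 10^(L/10) = 10^(69/10) + 10^(77/10) + 10^(74/10) = 8.318e+07.
L_total = 10·log₁₀(8.318e+07) = 79.20 dB.

79.2 dB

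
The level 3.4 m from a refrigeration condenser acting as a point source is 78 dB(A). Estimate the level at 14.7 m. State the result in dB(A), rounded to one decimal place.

65.3 dB(A)

For a point source, L₂ = L₁ − 20·log₁₀(r₂/r₁).
L₂ = 78 − 20·log₁₀(14.7/3.4) = 78 − 12.717 = 65.28 dB(A).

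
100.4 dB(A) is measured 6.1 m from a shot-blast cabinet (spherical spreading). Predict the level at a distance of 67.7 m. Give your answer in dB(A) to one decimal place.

79.5 dB(A)

Spherical spreading from a point source gives a 20·log₁₀(r₂/r₁) drop.
L₂ = 100.4 − 20·log₁₀(67.7/6.1) = 100.4 − 20.905 = 79.49 dB(A).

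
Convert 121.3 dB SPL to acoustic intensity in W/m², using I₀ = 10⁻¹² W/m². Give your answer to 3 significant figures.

I = I₀·10^(L/10) = 10⁻¹² × 10^(121.3/10) = 10^(0.130).

1.35 W/m²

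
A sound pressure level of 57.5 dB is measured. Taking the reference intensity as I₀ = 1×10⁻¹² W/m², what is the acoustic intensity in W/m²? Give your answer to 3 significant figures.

L = 10·log₁₀(I/I₀) ⇒ I = I₀·10^(L/10) = 10⁻¹² × 10^5.75.

5.62e-07 W/m²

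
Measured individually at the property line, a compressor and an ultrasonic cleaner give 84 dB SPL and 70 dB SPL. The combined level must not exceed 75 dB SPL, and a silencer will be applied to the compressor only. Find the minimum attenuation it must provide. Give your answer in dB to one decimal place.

Everything except the compressor sums to 10^(70/10) = 1.000e+07 in linear terms, 70.00 dB SPL.
To meet 75 dB SPL overall, the treated compressor may contribute at most 10^(75/10) − 1.000e+07 = 2.162e+07, i.e. 73.35 dB SPL.
Required insertion loss = 84 − 73.35 = 10.65 dB.

10.7 dB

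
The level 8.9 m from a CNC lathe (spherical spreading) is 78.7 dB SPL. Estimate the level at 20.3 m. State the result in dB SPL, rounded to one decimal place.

Point-source attenuation: ΔL = 20·log₁₀(r₂/r₁) = 20·log₁₀(20.3/8.9) = 7.162 dB.
L₂ = 78.7 − 20·log₁₀(20.3/8.9) = 78.7 − 7.162 = 71.54 dB SPL.

71.5 dB SPL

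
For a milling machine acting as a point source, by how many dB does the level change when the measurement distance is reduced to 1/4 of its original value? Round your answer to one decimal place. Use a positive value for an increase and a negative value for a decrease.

+12.0 dB

Point-source spreading: ΔL = −20·log₁₀(r₂/r₁).
ΔL = −20·log₁₀(0.25) = +12.04 dB.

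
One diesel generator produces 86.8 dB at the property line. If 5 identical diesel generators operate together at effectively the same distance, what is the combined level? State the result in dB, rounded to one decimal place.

L_total = L₁ + 10·log₁₀ N for N identical incoherent sources.
L_total = 86.8 + 10·log₁₀(5) = 86.8 + 6.990 = 93.79 dB.

93.8 dB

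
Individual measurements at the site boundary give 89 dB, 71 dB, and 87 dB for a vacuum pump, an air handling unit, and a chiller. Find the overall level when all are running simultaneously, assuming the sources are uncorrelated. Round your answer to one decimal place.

91.2 dB

Incoherent sources combine by intensity addition: L_total = 10·log₁₀(Σ 10^(L_i/10)).
Σ 10^(L/10) = 10^(89/10) + 10^(71/10) + 10^(87/10) = 1.308e+09.
L_total = 10·log₁₀(1.308e+09) = 91.17 dB.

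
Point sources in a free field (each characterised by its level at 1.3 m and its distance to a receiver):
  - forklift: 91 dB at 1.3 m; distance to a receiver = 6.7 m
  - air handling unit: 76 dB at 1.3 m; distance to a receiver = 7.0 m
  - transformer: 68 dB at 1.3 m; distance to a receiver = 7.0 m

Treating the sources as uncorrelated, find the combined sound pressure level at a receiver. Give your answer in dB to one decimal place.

76.9 dB

Apply inverse-square spreading to bring every level to the receiver, then sum 10^(L/10).
forklift: 91 − 20·log₁₀(6.7/1.3) = 91 − 14.24 = 76.76 dB.
air handling unit: 76 − 20·log₁₀(7.0/1.3) = 76 − 14.62 = 61.38 dB.
transformer: 68 − 20·log₁₀(7.0/1.3) = 68 − 14.62 = 53.38 dB.
Σ 10^(L/10) = 4.899e+07 → L_total = 10·log₁₀(4.899e+07) = 76.90 dB.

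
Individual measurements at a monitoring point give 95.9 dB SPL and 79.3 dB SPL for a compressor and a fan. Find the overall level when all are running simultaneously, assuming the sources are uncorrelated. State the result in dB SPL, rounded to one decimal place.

Incoherent sources combine by intensity addition: L_total = 10·log₁₀(Σ 10^(L_i/10)).
Σ 10^(L/10) = 10^(95.9/10) + 10^(79.3/10) = 3.976e+09.
L_total = 10·log₁₀(3.976e+09) = 95.99 dB SPL.

96.0 dB SPL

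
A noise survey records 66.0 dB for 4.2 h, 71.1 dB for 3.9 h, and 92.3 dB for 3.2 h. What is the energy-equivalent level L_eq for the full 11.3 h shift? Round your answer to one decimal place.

86.9 dB

Weight each interval's intensity by its duration and average over T = 11.3 h:
Σ tᵢ·10^(Lᵢ/10) = 4.2·10^(66.0/10) + 3.9·10^(71.1/10) + 3.2·10^(92.3/10) = 5.501e+09.
L_eq = 10·log₁₀(5.501e+09/11.3) = 86.87 dB.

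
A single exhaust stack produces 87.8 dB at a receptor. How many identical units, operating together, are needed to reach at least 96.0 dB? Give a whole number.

Need L₁ + 10·log₁₀ N ≥ 96.0, i.e. log₁₀ N ≥ 0.82.
N ≥ 10^(8.2/10) = 6.607, so N = 7.

7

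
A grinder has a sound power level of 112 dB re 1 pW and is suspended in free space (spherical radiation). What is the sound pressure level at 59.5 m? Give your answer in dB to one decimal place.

Free-field spherical radiation: L_p = L_w − 10·log₁₀(4π·r²), r = 59.5 m.
4π·r² = 4.449e+04 m², 10·log₁₀ of that is 46.482 dB.
L_p = 112 − 46.482 = 65.52 dB.

65.5 dB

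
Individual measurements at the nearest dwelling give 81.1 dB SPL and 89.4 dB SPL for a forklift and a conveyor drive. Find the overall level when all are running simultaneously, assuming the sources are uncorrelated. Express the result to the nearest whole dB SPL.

For uncorrelated sources the intensities add, so convert each level to linear form, sum, and take 10·log₁₀ of the total.
Σ 10^(L/10) = 10^(81.1/10) + 10^(89.4/10) = 9.998e+08.
L_total = 10·log₁₀(9.998e+08) = 90.00 dB SPL.

90 dB SPL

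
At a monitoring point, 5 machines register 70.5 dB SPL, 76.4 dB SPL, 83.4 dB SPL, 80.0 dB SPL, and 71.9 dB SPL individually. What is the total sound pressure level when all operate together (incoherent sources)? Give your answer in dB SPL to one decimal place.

Incoherent sources combine by intensity addition: L_total = 10·log₁₀(Σ 10^(L_i/10)).
Σ 10^(L/10) = 10^(70.5/10) + 10^(76.4/10) + 10^(83.4/10) + 10^(80.0/10) + 10^(71.9/10) = 3.891e+08.
L_total = 10·log₁₀(3.891e+08) = 85.90 dB SPL.

85.9 dB SPL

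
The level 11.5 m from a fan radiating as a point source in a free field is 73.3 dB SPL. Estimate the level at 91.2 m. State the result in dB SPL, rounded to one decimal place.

Point-source attenuation: ΔL = 20·log₁₀(r₂/r₁) = 20·log₁₀(91.2/11.5) = 17.986 dB.
L₂ = 73.3 − 20·log₁₀(91.2/11.5) = 73.3 − 17.986 = 55.31 dB SPL.

55.3 dB SPL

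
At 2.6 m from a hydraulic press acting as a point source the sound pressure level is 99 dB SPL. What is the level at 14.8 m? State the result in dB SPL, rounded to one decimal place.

83.9 dB SPL

Spherical spreading from a point source gives a 20·log₁₀(r₂/r₁) drop.
L₂ = 99 − 20·log₁₀(14.8/2.6) = 99 − 15.106 = 83.89 dB SPL.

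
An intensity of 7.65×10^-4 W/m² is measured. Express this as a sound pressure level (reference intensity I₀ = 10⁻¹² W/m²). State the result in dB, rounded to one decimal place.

Dividing by I₀ shifts the exponent by 12: I/I₀ = 7.65×10^8.
L = 10·(0.8837 + 8) = 88.84 dB.

88.8 dB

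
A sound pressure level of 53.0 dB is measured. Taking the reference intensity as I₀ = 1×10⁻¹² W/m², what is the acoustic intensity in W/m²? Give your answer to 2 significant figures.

2.0e-07 W/m²

L = 10·log₁₀(I/I₀) ⇒ I = I₀·10^(L/10) = 10⁻¹² × 10^5.30.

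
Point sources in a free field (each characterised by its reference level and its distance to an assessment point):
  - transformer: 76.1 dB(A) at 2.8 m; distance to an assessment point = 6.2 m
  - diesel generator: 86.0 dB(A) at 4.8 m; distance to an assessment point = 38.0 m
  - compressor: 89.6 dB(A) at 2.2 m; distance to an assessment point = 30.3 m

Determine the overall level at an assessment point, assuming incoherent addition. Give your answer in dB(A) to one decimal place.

72.9 dB(A)

Apply inverse-square spreading to bring every level to the receiver, then sum 10^(L/10).
transformer: 76.1 − 20·log₁₀(6.2/2.8) = 76.1 − 6.90 = 69.20 dB(A).
diesel generator: 86.0 − 20·log₁₀(38.0/4.8) = 86.0 − 17.97 = 68.03 dB(A).
compressor: 89.6 − 20·log₁₀(30.3/2.2) = 89.6 − 22.78 = 66.82 dB(A).
Σ 10^(L/10) = 1.947e+07 → L_total = 10·log₁₀(1.947e+07) = 72.89 dB(A).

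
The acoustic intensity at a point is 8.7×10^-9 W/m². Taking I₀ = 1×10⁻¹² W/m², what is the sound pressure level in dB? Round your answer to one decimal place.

39.4 dB

Dividing by I₀ shifts the exponent by 12: I/I₀ = 8.7×10^3.
L = 10·(0.9395 + 3) = 39.40 dB.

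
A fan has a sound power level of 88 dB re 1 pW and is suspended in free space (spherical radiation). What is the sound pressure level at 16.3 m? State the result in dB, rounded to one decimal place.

Free-field spherical radiation: L_p = L_w − 10·log₁₀(4π·r²), r = 16.3 m.
4π·r² = 3339 m², 10·log₁₀ of that is 35.236 dB.
L_p = 88 − 35.236 = 52.76 dB.

52.8 dB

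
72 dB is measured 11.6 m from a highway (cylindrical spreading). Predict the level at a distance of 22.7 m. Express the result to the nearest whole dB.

69 dB

Line-source attenuation: ΔL = 10·log₁₀(r₂/r₁) = 10·log₁₀(22.7/11.6) = 2.916 dB.
L₂ = 72 − 10·log₁₀(22.7/11.6) = 72 − 2.916 = 69.08 dB.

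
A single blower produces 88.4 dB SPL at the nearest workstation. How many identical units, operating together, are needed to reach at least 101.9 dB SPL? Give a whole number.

23

Need L₁ + 10·log₁₀ N ≥ 101.9, i.e. log₁₀ N ≥ 1.35.
N ≥ 10^(13.5/10) = 22.387, so N = 23.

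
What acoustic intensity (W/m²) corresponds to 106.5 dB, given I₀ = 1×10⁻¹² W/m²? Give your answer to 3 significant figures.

0.0447 W/m²

L = 10·log₁₀(I/I₀) ⇒ I = I₀·10^(L/10) = 10⁻¹² × 10^10.65.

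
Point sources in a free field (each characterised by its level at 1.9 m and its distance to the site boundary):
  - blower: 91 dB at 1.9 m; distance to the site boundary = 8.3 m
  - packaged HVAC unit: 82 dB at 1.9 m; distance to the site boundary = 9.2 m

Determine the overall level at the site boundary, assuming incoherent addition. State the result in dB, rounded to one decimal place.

Propagate each source to the receiver with L = L_ref − 20·log₁₀(r/r_ref), then add intensities.
blower: 91 − 20·log₁₀(8.3/1.9) = 91 − 12.81 = 78.19 dB.
packaged HVAC unit: 82 − 20·log₁₀(9.2/1.9) = 82 − 13.70 = 68.30 dB.
Σ 10^(L/10) = 7.273e+07 → L_total = 10·log₁₀(7.273e+07) = 78.62 dB.

78.6 dB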